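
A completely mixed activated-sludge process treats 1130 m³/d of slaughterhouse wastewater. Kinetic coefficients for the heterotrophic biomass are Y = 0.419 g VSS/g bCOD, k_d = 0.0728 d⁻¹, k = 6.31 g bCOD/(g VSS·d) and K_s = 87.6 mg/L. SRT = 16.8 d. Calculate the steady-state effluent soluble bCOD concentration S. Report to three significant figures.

S ≈ 4.62 mg/L

For a completely mixed reactor with recycle the Lawrence–McCarty relation gives S = K_s·(1 + k_d·θ_c) / [θ_c·(Y·k − k_d) − 1] = 87.6 × (1 + 0.0728 × 16.8) / [16.8 × (0.419 × 6.31 − 0.0728) − 1] = 194.7 / 42.19 = 4.615 mg/L.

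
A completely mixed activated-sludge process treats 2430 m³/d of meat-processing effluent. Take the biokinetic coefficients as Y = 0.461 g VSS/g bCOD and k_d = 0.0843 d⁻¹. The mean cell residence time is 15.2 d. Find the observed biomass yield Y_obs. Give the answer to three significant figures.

The observed yield is Y_obs = Y/(1 + k_d·θ_c) = 0.461 / (1 + 0.0843 × 15.2) = 0.461 / 2.281 = 0.2021 g VSS per g bCOD removed.

Y_obs ≈ 0.202 g VSS/g bCOD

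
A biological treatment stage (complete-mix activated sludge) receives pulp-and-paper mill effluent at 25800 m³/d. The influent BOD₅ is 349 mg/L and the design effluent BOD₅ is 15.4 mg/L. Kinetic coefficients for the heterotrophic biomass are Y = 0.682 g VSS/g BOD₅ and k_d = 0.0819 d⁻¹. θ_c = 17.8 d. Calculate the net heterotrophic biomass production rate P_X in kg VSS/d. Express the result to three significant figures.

P_X ≈ 2390 kg VSS/d

Y_obs = Y / (1 + k_d θ_c) = 0.682 / (1 + 0.0819 × 17.8) = 0.682 / 2.458 = 0.2775.
Mass of BOD₅ removed per day: Q(S₀ − S) = 25800 × 333.6 g/m³ = 8607 kg/d.
So the net sludge growth is P_X = 0.2775 × 8607 = 2388 kg VSS/d.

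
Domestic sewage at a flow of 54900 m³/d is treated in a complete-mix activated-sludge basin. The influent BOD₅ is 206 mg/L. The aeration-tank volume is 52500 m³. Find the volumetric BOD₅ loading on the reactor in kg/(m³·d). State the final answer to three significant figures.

Volumetric loading L_v = Q·S₀ / V = 54900 × 206 g/m³ / 52500 m³ = 215.4 g/(m³·d) = 0.2154 kg BOD₅/(m³·d).

L_v ≈ 0.215 kg BOD₅/(m³·d)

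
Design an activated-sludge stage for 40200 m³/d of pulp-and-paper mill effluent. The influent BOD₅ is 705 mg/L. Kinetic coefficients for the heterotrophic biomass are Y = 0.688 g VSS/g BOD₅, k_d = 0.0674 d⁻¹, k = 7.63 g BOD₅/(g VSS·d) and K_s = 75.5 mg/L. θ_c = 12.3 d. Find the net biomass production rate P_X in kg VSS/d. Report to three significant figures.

P_X ≈ 10600 kg VSS/d

For a completely mixed reactor with recycle the Lawrence–McCarty relation gives S = K_s·(1 + k_d·θ_c) / [θ_c·(Y·k − k_d) − 1] = 75.5 × (1 + 0.0674 × 12.3) / [12.3 × (0.688 × 7.63 − 0.0674) − 1] = 138.1 / 62.74 = 2.201 mg/L.
Correct the yield for decay: Y_obs = Y/(1 + k_d θ_c) = 0.688 / (1 + 0.0674 × 12.3) = 0.688 / 1.829 = 0.3762.
Substrate removed = Q·(S₀ − S) = 40200 m³/d × (705 − 2.20) g/m³ = 2.83×10^7 g/d = 28253 kg/d.
So the net sludge growth is P_X = 0.3762 × 28253 = 10627 kg VSS/d.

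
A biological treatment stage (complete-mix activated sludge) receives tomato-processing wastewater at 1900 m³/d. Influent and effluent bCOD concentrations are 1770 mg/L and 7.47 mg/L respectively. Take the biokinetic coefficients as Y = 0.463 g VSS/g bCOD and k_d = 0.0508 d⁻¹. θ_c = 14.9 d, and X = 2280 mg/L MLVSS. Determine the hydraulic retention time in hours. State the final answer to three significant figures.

From the SRT design equation V = Y Q (S₀−S) θ_c / [X (1 + k_d θ_c)] = 0.463 × 1900 × (1770 − 7.47) × 14.9 / [2280 × (1 + 0.0508 × 14.9)] = 2.31×10^7 / 4006 = 5767 m³.
τ = V/Q = 5767/1900 = 3.035 d, or 72.85 h.

τ ≈ 72.8 h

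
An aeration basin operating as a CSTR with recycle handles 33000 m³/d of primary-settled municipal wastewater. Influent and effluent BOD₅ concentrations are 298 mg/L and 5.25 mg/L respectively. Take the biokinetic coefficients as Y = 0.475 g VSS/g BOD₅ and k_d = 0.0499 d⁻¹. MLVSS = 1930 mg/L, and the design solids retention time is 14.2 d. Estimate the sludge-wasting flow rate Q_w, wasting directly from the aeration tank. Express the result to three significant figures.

Rearranging the biomass balance for a CMAS with decay, V = Y·Q·ΔS·θ_c / [X·(1+k_d θ_c)] = 0.475 × 33000 × (298 − 5.25) × 14.2 / [1930 × (1 + 0.0499 × 14.2)] = 6.52×10^7 / 3298 = 19761 m³.
For wasting at MLVSS concentration, Q_w = V/θ_c = 19761/14.2 = 1392 m³/d.

Q_w ≈ 1390 m³/d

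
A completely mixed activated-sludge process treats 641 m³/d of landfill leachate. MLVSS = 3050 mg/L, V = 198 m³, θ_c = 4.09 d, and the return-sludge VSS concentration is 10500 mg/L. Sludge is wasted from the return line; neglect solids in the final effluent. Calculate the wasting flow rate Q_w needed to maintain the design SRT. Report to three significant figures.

θ_c = V·X/(Q_w·X_r) when wasting from the recycle, so Q_w = V·X/(θ_c·X_r) = 198.0 × 3050 / (4.09 × 10500) = 14.06 m³/d.

Q_w ≈ 14.1 m³/d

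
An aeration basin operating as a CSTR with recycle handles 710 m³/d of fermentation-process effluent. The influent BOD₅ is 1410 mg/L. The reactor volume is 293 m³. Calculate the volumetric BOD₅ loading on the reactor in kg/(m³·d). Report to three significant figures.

L_v ≈ 3.42 kg BOD₅/(m³·d)

L_v = Q S₀ / V = 710 × 1410 × 10⁻³ / 293.0 = 3.417 kg/(m³·d).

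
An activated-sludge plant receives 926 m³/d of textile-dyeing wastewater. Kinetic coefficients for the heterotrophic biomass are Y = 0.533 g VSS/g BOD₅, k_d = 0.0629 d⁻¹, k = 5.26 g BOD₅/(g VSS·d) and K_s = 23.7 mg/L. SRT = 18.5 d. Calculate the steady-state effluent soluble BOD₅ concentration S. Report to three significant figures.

For a completely mixed reactor with recycle the Lawrence–McCarty relation gives S = K_s·(1 + k_d·θ_c) / [θ_c·(Y·k − k_d) − 1] = 23.7 × (1 + 0.0629 × 18.5) / [18.5 × (0.533 × 5.26 − 0.0629) − 1] = 51.28 / 49.70 = 1.032 mg/L.

S ≈ 1.03 mg/L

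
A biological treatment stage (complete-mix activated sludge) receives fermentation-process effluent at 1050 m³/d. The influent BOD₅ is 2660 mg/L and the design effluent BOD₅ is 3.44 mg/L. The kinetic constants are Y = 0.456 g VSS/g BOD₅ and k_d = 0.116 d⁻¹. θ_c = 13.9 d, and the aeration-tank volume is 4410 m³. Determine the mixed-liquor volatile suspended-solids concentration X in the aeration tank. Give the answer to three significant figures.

X ≈ 1530 mg/L

X = Y·Q·ΔS·θ_c / [V·(1 + k_d θ_c)] = 0.456 × 1050 × (2660 − 3.44) × 13.9 / [4410 × (1 + 0.116 × 13.9)] = 1535 mg/L.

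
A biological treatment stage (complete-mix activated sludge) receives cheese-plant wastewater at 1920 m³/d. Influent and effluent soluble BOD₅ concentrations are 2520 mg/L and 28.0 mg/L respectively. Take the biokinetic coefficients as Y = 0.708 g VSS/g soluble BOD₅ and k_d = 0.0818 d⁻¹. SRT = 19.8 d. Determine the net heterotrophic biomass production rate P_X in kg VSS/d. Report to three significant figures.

P_X ≈ 1290 kg VSS/d

Observed yield with endogenous decay: Y_obs = Y / (1 + k_d·θ_c) = 0.708 / (1 + 0.0818 × 19.8) = 0.708 / 2.620 = 0.2703 g VSS/g soluble BOD₅.
Q·(S₀ − S) = 1920 × (2520 − 28.0) × 10⁻³ = 4785 kg/d removed.
Net biomass production P_X = Y_obs × Q·(S₀ − S) = 0.2703 × 4785 = 1293 kg VSS/d.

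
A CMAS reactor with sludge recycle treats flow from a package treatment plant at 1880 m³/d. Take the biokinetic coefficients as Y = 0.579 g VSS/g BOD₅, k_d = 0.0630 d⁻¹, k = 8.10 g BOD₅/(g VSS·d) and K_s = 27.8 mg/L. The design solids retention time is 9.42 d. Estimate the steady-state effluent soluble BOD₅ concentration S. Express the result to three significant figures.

S ≈ 1.04 mg/L

Effluent substrate depends only on kinetics and SRT: S = K_s(1 + k_d θ_c) / [θ_c(Yk − k_d) − 1] = 27.8 × (1 + 0.0630 × 9.42) / [9.42 × (0.579 × 8.10 − 0.0630) − 1] = 44.30 / 42.59 = 1.040 mg/L.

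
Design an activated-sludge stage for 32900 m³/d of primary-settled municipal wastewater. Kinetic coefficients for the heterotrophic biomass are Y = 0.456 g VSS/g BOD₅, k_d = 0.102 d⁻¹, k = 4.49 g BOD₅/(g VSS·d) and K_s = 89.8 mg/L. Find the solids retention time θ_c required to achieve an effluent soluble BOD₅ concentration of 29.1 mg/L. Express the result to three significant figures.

θ_c ≈ 2.51 d

Specific growth rate at S = 29.1 mg/L: μ = YkS/(K_s+S) = 0.456·4.49·29.1/(89.8+29.1) = 0.5011 d⁻¹.
1/θ_c = 0.5011 − 0.102 = 0.3991 d⁻¹, so θ_c = 2.506 d.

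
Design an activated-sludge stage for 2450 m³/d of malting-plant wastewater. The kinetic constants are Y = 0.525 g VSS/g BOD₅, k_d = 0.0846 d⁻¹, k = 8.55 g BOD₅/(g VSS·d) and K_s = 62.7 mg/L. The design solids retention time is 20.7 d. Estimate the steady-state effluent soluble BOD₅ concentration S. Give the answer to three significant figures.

For a completely mixed reactor with recycle the Lawrence–McCarty relation gives S = K_s·(1 + k_d·θ_c) / [θ_c·(Y·k − k_d) − 1] = 62.7 × (1 + 0.0846 × 20.7) / [20.7 × (0.525 × 8.55 − 0.0846) − 1] = 172.5 / 90.17 = 1.913 mg/L.

S ≈ 1.91 mg/L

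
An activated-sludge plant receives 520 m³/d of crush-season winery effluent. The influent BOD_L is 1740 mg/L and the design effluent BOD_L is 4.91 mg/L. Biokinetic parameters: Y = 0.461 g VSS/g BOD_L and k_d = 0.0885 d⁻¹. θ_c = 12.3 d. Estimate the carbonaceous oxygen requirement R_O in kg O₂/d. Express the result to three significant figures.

Correct the yield for decay: Y_obs = Y/(1 + k_d θ_c) = 0.461 / (1 + 0.0885 × 12.3) = 0.461 / 2.089 = 0.2207.
Substrate removed = Q·(S₀ − S) = 520 m³/d × (1740 − 4.91) g/m³ = 9.02×10^5 g/d = 902.2 kg/d.
P_X = Y_obs·Q·(S₀ − S) = 0.2207 × 902.2 = 199.2 kg VSS/d.
R_O = Q·(S₀ − S) − 1.42·P_X = 902.2 − 1.42 × 199.2 = 619.5 kg O₂/d.

R_O ≈ 619 kg O₂/d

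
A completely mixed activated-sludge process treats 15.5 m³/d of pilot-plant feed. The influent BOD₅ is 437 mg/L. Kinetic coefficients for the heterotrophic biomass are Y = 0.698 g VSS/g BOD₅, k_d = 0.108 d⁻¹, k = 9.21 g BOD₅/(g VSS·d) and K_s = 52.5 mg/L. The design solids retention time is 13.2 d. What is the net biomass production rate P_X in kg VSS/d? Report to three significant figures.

P_X ≈ 1.94 kg VSS/d

Effluent substrate depends only on kinetics and SRT: S = K_s(1 + k_d θ_c) / [θ_c(Yk − k_d) − 1] = 52.5 × (1 + 0.108 × 13.2) / [13.2 × (0.698 × 9.21 − 0.108) − 1] = 127.3 / 82.43 = 1.545 mg/L.
Observed yield with endogenous decay: Y_obs = Y / (1 + k_d·θ_c) = 0.698 / (1 + 0.108 × 13.2) = 0.698 / 2.426 = 0.2878 g VSS/g BOD₅.
Mass of BOD₅ removed per day: Q(S₀ − S) = 15.5 × 435.5 g/m³ = 6.750 kg/d.
Biomass produced: P_X = Y_obs·Q·ΔS = 0.2878 × 6.750 ≈ 1.942 kg VSS/d.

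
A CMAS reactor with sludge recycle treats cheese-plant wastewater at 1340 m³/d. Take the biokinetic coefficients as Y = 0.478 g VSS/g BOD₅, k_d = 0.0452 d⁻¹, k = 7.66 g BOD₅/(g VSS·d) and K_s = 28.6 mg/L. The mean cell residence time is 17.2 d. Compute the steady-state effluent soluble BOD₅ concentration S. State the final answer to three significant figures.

S ≈ 0.831 mg/L

Effluent substrate depends only on kinetics and SRT: S = K_s(1 + k_d θ_c) / [θ_c(Yk − k_d) − 1] = 28.6 × (1 + 0.0452 × 17.2) / [17.2 × (0.478 × 7.66 − 0.0452) − 1] = 50.83 / 61.20 = 0.8306 mg/L.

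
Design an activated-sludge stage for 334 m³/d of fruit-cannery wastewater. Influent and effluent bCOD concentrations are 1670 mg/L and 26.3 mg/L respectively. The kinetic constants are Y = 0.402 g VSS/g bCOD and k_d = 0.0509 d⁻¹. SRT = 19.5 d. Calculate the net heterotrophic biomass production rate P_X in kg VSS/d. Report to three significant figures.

Observed yield with endogenous decay: Y_obs = Y / (1 + k_d·θ_c) = 0.402 / (1 + 0.0509 × 19.5) = 0.402 / 1.993 = 0.2018 g VSS/g bCOD.
Substrate removed = Q·(S₀ − S) = 334 m³/d × (1670 − 26.3) g/m³ = 5.49×10^5 g/d = 549.0 kg/d.
So the net sludge growth is P_X = 0.2018 × 549.0 = 110.8 kg VSS/d.

P_X ≈ 111 kg VSS/d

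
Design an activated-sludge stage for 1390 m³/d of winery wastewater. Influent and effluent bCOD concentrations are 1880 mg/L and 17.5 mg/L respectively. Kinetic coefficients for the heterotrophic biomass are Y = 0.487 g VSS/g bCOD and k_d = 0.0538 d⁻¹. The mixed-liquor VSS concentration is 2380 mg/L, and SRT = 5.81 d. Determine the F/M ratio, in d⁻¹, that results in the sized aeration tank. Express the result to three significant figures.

From the SRT design equation V = Y Q (S₀−S) θ_c / [X (1 + k_d θ_c)] = 0.487 × 1390 × (1880 − 17.5) × 5.81 / [2380 × (1 + 0.0538 × 5.81)] = 7.33×10^6 / 3124 = 2345 m³.
F/M = applied load / biomass = Q·S₀/(V·X) = 1390 × 1880 / (2345 × 2380) = 0.4683 d⁻¹.

F/M ≈ 0.468 d⁻¹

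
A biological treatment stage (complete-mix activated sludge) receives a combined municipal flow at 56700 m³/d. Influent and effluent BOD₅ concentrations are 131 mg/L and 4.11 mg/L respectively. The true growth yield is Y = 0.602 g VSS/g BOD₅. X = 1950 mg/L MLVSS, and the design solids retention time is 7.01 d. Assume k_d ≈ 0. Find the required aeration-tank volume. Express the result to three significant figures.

With k_d = 0 the design equation reduces to V = Y Q (S₀−S) θ_c / X = 0.602 × 56700 × (131 − 4.11) × 7.01 / 1950 = 15570 m³.

V ≈ 15600 m³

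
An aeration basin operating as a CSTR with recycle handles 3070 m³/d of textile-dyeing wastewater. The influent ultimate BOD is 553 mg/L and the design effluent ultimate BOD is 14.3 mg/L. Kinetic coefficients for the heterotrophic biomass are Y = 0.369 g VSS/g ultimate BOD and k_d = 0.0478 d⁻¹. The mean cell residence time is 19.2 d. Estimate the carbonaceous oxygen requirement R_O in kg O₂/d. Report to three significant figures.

R_O ≈ 1200 kg O₂/d

Correct the yield for decay: Y_obs = Y/(1 + k_d θ_c) = 0.369 / (1 + 0.0478 × 19.2) = 0.369 / 1.918 = 0.1924.
Mass of ultimate BOD removed per day: Q(S₀ − S) = 3070 × 538.7 g/m³ = 1654 kg/d.
Net sludge production P_X = 0.1924 × 1654 = 318.2 kg VSS/d.
Carbonaceous O₂ demand = substrate oxidised − cell-mass equivalent = 1654 − 1.42 × 318.2 = 1202 kg O₂/d.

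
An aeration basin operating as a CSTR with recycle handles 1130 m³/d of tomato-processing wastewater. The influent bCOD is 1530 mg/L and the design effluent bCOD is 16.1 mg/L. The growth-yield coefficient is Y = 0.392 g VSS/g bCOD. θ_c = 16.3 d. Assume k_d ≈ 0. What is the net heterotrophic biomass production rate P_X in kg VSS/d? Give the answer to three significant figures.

P_X ≈ 671 kg VSS/d

No decay correction is needed, so Y_obs = Y = 0.392.
ΔS = 1530 − 16.1 = 1514 mg/L, so the substrate removal rate is 1130 × 1514/1000 = 1711 kg bCOD/d.
So the net sludge growth is P_X = 0.3920 × 1711 = 670.6 kg VSS/d.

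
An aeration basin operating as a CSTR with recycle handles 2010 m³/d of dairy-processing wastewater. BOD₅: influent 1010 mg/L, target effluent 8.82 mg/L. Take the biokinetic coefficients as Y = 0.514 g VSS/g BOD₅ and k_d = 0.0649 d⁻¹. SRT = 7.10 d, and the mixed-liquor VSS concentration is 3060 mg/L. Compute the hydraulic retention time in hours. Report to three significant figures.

τ ≈ 19.6 h

From the SRT design equation V = Y Q (S₀−S) θ_c / [X (1 + k_d θ_c)] = 0.514 × 2010 × (1010 − 8.82) × 7.10 / [3060 × (1 + 0.0649 × 7.10)] = 7.34×10^6 / 4470 = 1643 m³.
Hydraulic retention time τ = V/Q = 1643 / 2010 = 0.8174 d = 19.62 h.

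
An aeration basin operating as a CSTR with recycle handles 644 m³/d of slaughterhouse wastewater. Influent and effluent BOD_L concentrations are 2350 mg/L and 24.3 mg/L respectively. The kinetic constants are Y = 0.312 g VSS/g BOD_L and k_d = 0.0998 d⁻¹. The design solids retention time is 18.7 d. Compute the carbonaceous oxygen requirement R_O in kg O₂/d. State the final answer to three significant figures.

Y_obs = Y / (1 + k_d θ_c) = 0.312 / (1 + 0.0998 × 18.7) = 0.312 / 2.866 = 0.1089.
Substrate removed = Q·(S₀ − S) = 644 m³/d × (2350 − 24.3) g/m³ = 1.5×10^6 g/d = 1498 kg/d.
P_X = Y_obs·Q·(S₀ − S) = 0.1089 × 1498 = 163.0 kg VSS/d.
R_O = Q·(S₀ − S) − 1.42·P_X = 1498 − 1.42 × 163.0 = 1266 kg O₂/d.

R_O ≈ 1270 kg O₂/d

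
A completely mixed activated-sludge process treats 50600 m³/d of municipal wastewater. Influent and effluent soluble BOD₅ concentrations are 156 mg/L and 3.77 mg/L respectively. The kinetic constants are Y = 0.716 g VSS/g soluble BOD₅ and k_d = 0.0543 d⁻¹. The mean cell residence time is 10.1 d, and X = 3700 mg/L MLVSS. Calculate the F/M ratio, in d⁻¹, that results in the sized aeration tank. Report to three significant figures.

Rearranging the biomass balance for a CMAS with decay, V = Y·Q·ΔS·θ_c / [X·(1+k_d θ_c)] = 0.716 × 50600 × (156 − 3.77) × 10.1 / [3700 × (1 + 0.0543 × 10.1)] = 5.57×10^7 / 5729 = 9723 m³.
F/M = applied load / biomass = Q·S₀/(V·X) = 50600 × 156 / (9723 × 3700) = 0.2194 d⁻¹.

F/M ≈ 0.219 d⁻¹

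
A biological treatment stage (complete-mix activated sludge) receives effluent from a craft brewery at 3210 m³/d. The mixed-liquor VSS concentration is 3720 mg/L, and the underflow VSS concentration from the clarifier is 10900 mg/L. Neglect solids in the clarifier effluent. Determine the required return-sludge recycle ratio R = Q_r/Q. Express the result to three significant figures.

Solids balance on the clarifier gives (1+R)X = R·X_r, so R = X/(X_r − X) = 3720 / (10900 − 3720) = 0.5181.

R ≈ 0.518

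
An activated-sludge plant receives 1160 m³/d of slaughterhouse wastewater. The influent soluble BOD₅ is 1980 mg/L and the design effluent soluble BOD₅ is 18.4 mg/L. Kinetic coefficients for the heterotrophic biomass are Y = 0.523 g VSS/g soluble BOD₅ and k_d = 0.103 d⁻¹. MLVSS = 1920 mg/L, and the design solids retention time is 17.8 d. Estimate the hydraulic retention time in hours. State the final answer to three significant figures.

τ ≈ 80.6 h

Steady-state biomass mass balance: V·X·(1 + k_d·θ_c) = Y·Q·(S₀ − S)·θ_c, so V = 0.523 × 1160 × (1980 − 18.4) × 17.8 / [1920 × (1 + 0.103 × 17.8)] = 2.12×10^7 / 5440 = 3894 m³.
τ = V/Q = 3894/1160 = 3.357 d, or 80.56 h.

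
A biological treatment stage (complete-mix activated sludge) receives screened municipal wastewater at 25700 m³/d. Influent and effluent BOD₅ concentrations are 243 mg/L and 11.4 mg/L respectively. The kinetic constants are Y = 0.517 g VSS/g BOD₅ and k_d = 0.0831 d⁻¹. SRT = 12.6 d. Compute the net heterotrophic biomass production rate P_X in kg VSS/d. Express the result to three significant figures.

Observed yield with endogenous decay: Y_obs = Y / (1 + k_d·θ_c) = 0.517 / (1 + 0.0831 × 12.6) = 0.517 / 2.047 = 0.2526 g VSS/g BOD₅.
Q·(S₀ − S) = 25700 × (243 − 11.4) × 10⁻³ = 5952 kg/d removed.
So the net sludge growth is P_X = 0.2526 × 5952 = 1503 kg VSS/d.

P_X ≈ 1500 kg VSS/d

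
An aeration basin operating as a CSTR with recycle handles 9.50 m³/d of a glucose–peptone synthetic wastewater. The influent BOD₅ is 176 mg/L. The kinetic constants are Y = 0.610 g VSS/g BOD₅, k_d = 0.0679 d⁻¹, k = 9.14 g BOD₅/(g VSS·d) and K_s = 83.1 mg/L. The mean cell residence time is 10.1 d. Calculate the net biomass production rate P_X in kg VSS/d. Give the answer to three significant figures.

P_X ≈ 0.596 kg VSS/d

From the Monod/SRT balance for a CMAS, S = K_s·(1+k_d θ_c)/[θ_c·(Y k − k_d) − 1] = 83.1 × (1 + 0.0679 × 10.1) / [10.1 × (0.610 × 9.14 − 0.0679) − 1] = 140.1 / 54.63 = 2.565 mg/L.
Correct the yield for decay: Y_obs = Y/(1 + k_d θ_c) = 0.610 / (1 + 0.0679 × 10.1) = 0.610 / 1.686 = 0.3618.
ΔS = 176 − 2.56 = 173.4 mg/L, so the substrate removal rate is 9.50 × 173.4/1000 = 1.648 kg BOD₅/d.
P_X = Y_obs · Q(S₀ − S) = 0.3618 × 1.648 = 0.5962 kg VSS/d.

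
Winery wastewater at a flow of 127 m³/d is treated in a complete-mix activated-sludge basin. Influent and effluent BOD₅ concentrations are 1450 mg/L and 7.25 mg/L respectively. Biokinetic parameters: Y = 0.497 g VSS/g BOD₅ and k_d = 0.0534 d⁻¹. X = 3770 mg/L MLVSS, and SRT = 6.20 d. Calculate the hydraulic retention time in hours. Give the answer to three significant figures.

τ ≈ 21.3 h

Rearranging the biomass balance for a CMAS with decay, V = Y·Q·ΔS·θ_c / [X·(1+k_d θ_c)] = 0.497 × 127 × (1450 − 7.25) × 6.20 / [3770 × (1 + 0.0534 × 6.20)] = 5.65×10^5 / 5018 = 112.5 m³.
HRT = V/Q = 112.5 m³ / 127 m³·d⁻¹ = 0.8859 d × 24 = 21.26 h.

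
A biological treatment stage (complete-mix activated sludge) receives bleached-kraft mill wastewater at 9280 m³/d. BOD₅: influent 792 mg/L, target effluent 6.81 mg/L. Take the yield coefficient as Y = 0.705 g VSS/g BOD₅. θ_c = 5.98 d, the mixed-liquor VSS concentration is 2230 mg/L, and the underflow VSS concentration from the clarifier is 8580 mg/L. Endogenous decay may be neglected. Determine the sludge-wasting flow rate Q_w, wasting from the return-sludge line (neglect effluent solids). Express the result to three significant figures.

V·X = Y·Q·ΔS·θ_c gives V = 0.705 × 9280 × (792 − 6.81) × 5.98 / 2230 = 13776 m³.
θ_c = V·X/(Q_w·X_r) when wasting from the recycle, so Q_w = V·X/(θ_c·X_r) = 13776 × 2230 / (5.98 × 8580) = 598.7 m³/d.

Q_w ≈ 599 m³/d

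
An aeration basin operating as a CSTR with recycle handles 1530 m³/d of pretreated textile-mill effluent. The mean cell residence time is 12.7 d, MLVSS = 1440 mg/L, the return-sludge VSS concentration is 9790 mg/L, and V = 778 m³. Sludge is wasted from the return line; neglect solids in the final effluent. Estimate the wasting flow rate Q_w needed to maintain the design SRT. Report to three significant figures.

Wasting from the return line (neglecting effluent solids): Q_w = V·X / (θ_c·X_r) = 778.0 × 1440 / (12.7 × 9790) = 9.011 m³/d.

Q_w ≈ 9.01 m³/d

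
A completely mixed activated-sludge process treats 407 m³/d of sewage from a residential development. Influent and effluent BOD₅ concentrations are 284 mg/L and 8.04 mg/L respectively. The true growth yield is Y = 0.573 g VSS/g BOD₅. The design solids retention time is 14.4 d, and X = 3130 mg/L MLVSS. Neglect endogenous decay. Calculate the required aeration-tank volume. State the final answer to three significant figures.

Biomass mass balance (decay neglected): V·X = Y·Q·(S₀ − S)·θ_c, so V = 0.573 × 407 × (284 − 8.04) × 14.4 / 3130 = 296.1 m³.

V ≈ 296 m³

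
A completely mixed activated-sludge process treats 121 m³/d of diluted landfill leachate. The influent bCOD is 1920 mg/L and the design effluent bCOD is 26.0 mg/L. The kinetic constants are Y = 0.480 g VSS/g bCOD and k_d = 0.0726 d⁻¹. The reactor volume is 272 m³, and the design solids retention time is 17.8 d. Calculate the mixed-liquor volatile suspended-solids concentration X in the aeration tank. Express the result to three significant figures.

Solving the biomass balance for X: X = Y Q (S₀−S) θ_c / [V (1+k_d θ_c)] = 0.480 × 121 × (1920 − 26.0) × 17.8 / [272 × (1 + 0.0726 × 17.8)] = 3140 mg/L.

X ≈ 3140 mg/L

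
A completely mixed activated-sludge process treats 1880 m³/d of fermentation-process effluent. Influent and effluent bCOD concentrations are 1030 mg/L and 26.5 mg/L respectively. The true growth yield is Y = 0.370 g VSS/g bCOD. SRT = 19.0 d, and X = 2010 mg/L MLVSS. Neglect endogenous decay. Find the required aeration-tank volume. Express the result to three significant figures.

V ≈ 6600 m³

Biomass mass balance (decay neglected): V·X = Y·Q·(S₀ − S)·θ_c, so V = 0.370 × 1880 × (1030 − 26.5) × 19.0 / 2010 = 6598 m³.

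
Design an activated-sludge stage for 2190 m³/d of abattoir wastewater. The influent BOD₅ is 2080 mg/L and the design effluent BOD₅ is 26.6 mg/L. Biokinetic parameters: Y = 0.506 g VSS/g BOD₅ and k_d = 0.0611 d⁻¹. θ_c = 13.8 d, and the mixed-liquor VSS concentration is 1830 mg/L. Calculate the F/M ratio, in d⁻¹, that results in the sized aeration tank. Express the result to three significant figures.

Steady-state biomass mass balance: V·X·(1 + k_d·θ_c) = Y·Q·(S₀ − S)·θ_c, so V = 0.506 × 2190 × (2080 − 26.6) × 13.8 / [1830 × (1 + 0.0611 × 13.8)] = 3.14×10^7 / 3373 = 9310 m³.
F/M = applied load / biomass = Q·S₀/(V·X) = 2190 × 2080 / (9310 × 1830) = 0.2674 d⁻¹.

F/M ≈ 0.267 d⁻¹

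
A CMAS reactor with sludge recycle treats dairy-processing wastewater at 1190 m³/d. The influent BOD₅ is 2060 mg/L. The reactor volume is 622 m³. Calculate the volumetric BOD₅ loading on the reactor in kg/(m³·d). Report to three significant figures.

Applied BOD₅ load per unit volume = Q·S₀/V = (1190 × 2060/1000)/622.0 = 3.941 kg BOD₅·m⁻³·d⁻¹.

L_v ≈ 3.94 kg BOD₅/(m³·d)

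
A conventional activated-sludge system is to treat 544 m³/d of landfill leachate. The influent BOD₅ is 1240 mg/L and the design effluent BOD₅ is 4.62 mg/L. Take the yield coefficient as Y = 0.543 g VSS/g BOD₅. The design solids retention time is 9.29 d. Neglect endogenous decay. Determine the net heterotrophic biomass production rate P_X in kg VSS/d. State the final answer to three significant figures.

P_X ≈ 365 kg VSS/d

With endogenous decay neglected, the observed yield equals the true yield: Y_obs = Y = 0.543 g VSS/g BOD₅.
Q·(S₀ − S) = 544 × (1240 − 4.62) × 10⁻³ = 672.0 kg/d removed.
Net biomass production P_X = Y_obs × Q·(S₀ − S) = 0.5430 × 672.0 = 364.9 kg VSS/d.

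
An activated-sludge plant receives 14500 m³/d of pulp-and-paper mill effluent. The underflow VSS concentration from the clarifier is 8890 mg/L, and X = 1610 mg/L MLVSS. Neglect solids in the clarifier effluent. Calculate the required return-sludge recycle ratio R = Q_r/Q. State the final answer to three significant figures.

R ≈ 0.221

Mass balance around the secondary clarifier (neglecting effluent solids): R = X / (X_r − X) = 1610 / (8890 − 1610) = 0.2212.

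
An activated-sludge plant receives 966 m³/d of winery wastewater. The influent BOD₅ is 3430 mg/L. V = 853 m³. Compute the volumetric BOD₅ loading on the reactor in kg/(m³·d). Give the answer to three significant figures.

Volumetric loading L_v = Q·S₀ / V = 966 × 3430 g/m³ / 853.0 m³ = 3884 g/(m³·d) = 3.884 kg BOD₅/(m³·d).

L_v ≈ 3.88 kg BOD₅/(m³·d)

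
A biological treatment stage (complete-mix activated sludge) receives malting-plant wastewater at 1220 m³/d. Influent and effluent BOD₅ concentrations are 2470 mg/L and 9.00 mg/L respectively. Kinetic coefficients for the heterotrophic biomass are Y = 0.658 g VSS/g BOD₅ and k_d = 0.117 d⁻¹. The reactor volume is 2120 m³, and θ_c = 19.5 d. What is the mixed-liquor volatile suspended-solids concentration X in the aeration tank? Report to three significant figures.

X = Y·Q·ΔS·θ_c / [V·(1 + k_d θ_c)] = 0.658 × 1220 × (2470 − 9.00) × 19.5 / [2120 × (1 + 0.117 × 19.5)] = 5538 mg/L.

X ≈ 5540 mg/L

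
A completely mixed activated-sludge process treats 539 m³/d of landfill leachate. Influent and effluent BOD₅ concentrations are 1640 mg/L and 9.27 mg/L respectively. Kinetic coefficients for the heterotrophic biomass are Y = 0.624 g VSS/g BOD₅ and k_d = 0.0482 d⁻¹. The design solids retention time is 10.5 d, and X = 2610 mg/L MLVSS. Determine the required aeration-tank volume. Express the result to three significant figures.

Steady-state biomass mass balance: V·X·(1 + k_d·θ_c) = Y·Q·(S₀ − S)·θ_c, so V = 0.624 × 539 × (1640 − 9.27) × 10.5 / [2610 × (1 + 0.0482 × 10.5)] = 5.76×10^6 / 3931 = 1465 m³.

V ≈ 1470 m³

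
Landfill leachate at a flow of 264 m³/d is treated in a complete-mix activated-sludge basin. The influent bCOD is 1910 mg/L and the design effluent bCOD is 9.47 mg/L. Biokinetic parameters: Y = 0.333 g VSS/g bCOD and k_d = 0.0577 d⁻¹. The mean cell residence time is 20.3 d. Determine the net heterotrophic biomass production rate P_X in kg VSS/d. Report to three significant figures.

P_X ≈ 76.9 kg VSS/d

Correct the yield for decay: Y_obs = Y/(1 + k_d θ_c) = 0.333 / (1 + 0.0577 × 20.3) = 0.333 / 2.171 = 0.1534.
Q·(S₀ − S) = 264 × (1910 − 9.47) × 10⁻³ = 501.7 kg/d removed.
P_X = Y_obs · Q(S₀ − S) = 0.1534 × 501.7 = 76.95 kg VSS/d.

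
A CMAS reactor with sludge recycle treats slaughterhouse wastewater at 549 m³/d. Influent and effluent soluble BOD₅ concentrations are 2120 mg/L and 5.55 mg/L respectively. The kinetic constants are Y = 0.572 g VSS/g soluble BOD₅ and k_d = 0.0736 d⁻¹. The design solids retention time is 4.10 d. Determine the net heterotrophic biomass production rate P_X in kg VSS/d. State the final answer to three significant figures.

P_X ≈ 510 kg VSS/d

Observed yield with endogenous decay: Y_obs = Y / (1 + k_d·θ_c) = 0.572 / (1 + 0.0736 × 4.10) = 0.572 / 1.302 = 0.4394 g VSS/g soluble BOD₅.
ΔS = 2120 − 5.55 = 2114 mg/L, so the substrate removal rate is 549 × 2114/1000 = 1161 kg soluble BOD₅/d.
Net biomass production P_X = Y_obs × Q·(S₀ − S) = 0.4394 × 1161 = 510.1 kg VSS/d.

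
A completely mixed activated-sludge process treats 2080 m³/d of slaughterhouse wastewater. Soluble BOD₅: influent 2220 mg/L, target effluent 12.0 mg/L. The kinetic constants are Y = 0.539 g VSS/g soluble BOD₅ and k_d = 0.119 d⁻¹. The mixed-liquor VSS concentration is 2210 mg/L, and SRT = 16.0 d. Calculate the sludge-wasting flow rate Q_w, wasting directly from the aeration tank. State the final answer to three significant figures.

Steady-state biomass mass balance: V·X·(1 + k_d·θ_c) = Y·Q·(S₀ − S)·θ_c, so V = 0.539 × 2080 × (2220 − 12.0) × 16.0 / [2210 × (1 + 0.119 × 16.0)] = 3.96×10^7 / 6418 = 6171 m³.
For wasting at MLVSS concentration, Q_w = V/θ_c = 6171/16.0 = 385.7 m³/d.

Q_w ≈ 386 m³/d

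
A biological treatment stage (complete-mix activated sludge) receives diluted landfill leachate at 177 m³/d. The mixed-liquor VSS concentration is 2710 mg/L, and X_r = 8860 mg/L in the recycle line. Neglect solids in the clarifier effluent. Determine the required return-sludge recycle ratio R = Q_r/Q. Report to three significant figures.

R ≈ 0.441

Mass balance around the secondary clarifier (neglecting effluent solids): R = X / (X_r − X) = 2710 / (8860 − 2710) = 0.4407.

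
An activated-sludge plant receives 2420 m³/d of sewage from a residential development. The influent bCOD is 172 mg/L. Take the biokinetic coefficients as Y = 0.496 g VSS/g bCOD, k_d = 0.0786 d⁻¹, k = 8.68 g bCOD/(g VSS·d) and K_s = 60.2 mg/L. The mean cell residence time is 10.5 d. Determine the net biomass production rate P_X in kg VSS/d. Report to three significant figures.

P_X ≈ 111 kg VSS/d

From the Monod/SRT balance for a CMAS, S = K_s·(1+k_d θ_c)/[θ_c·(Y k − k_d) − 1] = 60.2 × (1 + 0.0786 × 10.5) / [10.5 × (0.496 × 8.68 − 0.0786) − 1] = 109.9 / 43.38 = 2.533 mg/L.
Correct the yield for decay: Y_obs = Y/(1 + k_d θ_c) = 0.496 / (1 + 0.0786 × 10.5) = 0.496 / 1.825 = 0.2717.
Substrate removed = Q·(S₀ − S) = 2420 m³/d × (172 − 2.53) g/m³ = 4.1×10^5 g/d = 410.1 kg/d.
P_X = Y_obs · Q(S₀ − S) = 0.2717 × 410.1 = 111.4 kg VSS/d.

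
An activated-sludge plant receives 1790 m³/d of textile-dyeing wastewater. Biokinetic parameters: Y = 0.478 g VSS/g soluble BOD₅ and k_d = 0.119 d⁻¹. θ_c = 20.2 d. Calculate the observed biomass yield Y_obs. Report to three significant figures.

Observed yield with endogenous decay: Y_obs = Y / (1 + k_d·θ_c) = 0.478 / (1 + 0.119 × 20.2) = 0.478 / 3.404 = 0.1404 g VSS/g soluble BOD₅.

Y_obs ≈ 0.140 g VSS/g soluble BOD₅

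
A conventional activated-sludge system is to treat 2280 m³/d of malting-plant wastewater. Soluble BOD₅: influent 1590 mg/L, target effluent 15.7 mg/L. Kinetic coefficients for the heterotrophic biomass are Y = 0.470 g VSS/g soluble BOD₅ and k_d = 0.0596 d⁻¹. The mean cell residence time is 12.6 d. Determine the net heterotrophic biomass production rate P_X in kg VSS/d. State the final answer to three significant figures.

Observed yield with endogenous decay: Y_obs = Y / (1 + k_d·θ_c) = 0.470 / (1 + 0.0596 × 12.6) = 0.470 / 1.751 = 0.2684 g VSS/g soluble BOD₅.
Substrate removed = Q·(S₀ − S) = 2280 m³/d × (1590 − 15.7) g/m³ = 3.59×10^6 g/d = 3589 kg/d.
So the net sludge growth is P_X = 0.2684 × 3589 = 963.5 kg VSS/d.

P_X ≈ 963 kg VSS/d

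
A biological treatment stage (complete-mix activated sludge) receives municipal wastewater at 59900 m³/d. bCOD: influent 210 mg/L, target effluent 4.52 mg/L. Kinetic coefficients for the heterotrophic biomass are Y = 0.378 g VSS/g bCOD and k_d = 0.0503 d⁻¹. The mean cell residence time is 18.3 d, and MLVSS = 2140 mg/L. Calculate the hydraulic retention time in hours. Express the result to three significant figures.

τ ≈ 8.30 h

Steady-state biomass mass balance: V·X·(1 + k_d·θ_c) = Y·Q·(S₀ − S)·θ_c, so V = 0.378 × 59900 × (210 − 4.52) × 18.3 / [2140 × (1 + 0.0503 × 18.3)] = 8.51×10^7 / 4110 = 20716 m³.
Hydraulic retention time τ = V/Q = 20716 / 59900 = 0.3458 d = 8.300 h.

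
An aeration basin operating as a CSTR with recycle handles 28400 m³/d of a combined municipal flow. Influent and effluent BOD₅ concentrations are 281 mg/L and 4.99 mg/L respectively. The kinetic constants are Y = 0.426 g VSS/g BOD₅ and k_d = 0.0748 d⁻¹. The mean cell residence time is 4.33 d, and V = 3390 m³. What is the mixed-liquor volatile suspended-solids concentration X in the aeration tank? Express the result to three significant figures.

X ≈ 3220 mg/L

X = Y·Q·ΔS·θ_c / [V·(1 + k_d θ_c)] = 0.426 × 28400 × (281 − 4.99) × 4.33 / [3390 × (1 + 0.0748 × 4.33)] = 3222 mg/L.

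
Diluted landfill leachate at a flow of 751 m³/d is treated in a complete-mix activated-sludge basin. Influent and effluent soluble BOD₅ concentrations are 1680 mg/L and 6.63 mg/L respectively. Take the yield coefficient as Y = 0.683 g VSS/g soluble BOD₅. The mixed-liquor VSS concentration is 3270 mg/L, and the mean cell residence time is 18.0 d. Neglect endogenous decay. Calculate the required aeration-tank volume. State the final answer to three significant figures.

V ≈ 4720 m³

With k_d = 0 the design equation reduces to V = Y Q (S₀−S) θ_c / X = 0.683 × 751 × (1680 − 6.63) × 18.0 / 3270 = 4725 m³.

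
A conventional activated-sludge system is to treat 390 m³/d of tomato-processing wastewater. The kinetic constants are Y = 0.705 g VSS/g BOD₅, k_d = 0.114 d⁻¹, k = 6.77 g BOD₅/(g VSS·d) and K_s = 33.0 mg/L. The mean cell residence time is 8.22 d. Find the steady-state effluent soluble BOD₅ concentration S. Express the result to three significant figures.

From the Monod/SRT balance for a CMAS, S = K_s·(1+k_d θ_c)/[θ_c·(Y k − k_d) − 1] = 33.0 × (1 + 0.114 × 8.22) / [8.22 × (0.705 × 6.77 − 0.114) − 1] = 63.92 / 37.30 = 1.714 mg/L.

S ≈ 1.71 mg/L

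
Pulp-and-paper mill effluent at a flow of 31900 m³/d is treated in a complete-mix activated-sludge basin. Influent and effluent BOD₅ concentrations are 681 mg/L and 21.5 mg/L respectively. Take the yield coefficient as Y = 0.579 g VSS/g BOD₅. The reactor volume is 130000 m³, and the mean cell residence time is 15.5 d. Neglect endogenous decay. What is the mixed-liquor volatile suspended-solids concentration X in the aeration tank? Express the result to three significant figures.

From V·X = Y·Q·(S₀ − S)·θ_c (decay neglected): X = 0.579 × 31900 × (681 − 21.5) × 15.5 / 130000 = 1452 mg/L.

X ≈ 1450 mg/L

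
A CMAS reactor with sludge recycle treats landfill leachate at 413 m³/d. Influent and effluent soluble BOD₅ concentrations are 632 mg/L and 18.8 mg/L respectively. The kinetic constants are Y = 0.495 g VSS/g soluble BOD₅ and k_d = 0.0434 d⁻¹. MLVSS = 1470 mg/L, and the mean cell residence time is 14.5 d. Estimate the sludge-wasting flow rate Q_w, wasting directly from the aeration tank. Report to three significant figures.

From the SRT design equation V = Y Q (S₀−S) θ_c / [X (1 + k_d θ_c)] = 0.495 × 413 × (632 − 18.8) × 14.5 / [1470 × (1 + 0.0434 × 14.5)] = 1.82×10^6 / 2395 = 758.9 m³.
With mixed-liquor wasting, θ_c = V/Q_w, so Q_w = V/θ_c = 758.9/14.5 = 52.34 m³/d.

Q_w ≈ 52.3 m³/d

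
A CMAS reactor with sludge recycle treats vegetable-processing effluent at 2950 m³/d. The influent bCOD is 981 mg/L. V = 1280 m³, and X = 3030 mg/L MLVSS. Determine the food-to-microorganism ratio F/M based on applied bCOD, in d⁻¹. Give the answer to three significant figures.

F/M ≈ 0.746 d⁻¹

F/M = applied load / biomass = Q·S₀/(V·X) = 2950 × 981 / (1280 × 3030) = 0.7462 d⁻¹.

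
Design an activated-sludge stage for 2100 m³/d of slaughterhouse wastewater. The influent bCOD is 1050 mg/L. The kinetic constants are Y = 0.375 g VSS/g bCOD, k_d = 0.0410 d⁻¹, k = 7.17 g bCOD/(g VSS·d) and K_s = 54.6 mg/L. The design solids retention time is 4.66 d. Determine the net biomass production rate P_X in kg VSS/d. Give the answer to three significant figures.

P_X ≈ 690 kg VSS/d

From the Monod/SRT balance for a CMAS, S = K_s·(1+k_d θ_c)/[θ_c·(Y k − k_d) − 1] = 54.6 × (1 + 0.0410 × 4.66) / [4.66 × (0.375 × 7.17 − 0.0410) − 1] = 65.03 / 11.34 = 5.735 mg/L.
Correct the yield for decay: Y_obs = Y/(1 + k_d θ_c) = 0.375 / (1 + 0.0410 × 4.66) = 0.375 / 1.191 = 0.3148.
Q·(S₀ − S) = 2100 × (1050 − 5.74) × 10⁻³ = 2193 kg/d removed.
Net biomass production P_X = Y_obs × Q·(S₀ − S) = 0.3148 × 2193 = 690.4 kg VSS/d.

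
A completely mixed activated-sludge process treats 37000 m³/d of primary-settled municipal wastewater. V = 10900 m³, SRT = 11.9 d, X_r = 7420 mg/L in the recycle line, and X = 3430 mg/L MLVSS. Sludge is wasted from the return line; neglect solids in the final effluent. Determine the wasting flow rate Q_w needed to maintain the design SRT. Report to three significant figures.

Wasting from the return line (neglecting effluent solids): Q_w = V·X / (θ_c·X_r) = 10900 × 3430 / (11.9 × 7420) = 423.4 m³/d.

Q_w ≈ 423 m³/d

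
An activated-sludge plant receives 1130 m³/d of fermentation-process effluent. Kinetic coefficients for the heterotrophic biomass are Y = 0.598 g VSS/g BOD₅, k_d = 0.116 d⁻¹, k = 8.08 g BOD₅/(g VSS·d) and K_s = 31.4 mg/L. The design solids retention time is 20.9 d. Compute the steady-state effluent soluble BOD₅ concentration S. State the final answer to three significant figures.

S ≈ 1.10 mg/L

For a completely mixed reactor with recycle the Lawrence–McCarty relation gives S = K_s·(1 + k_d·θ_c) / [θ_c·(Y·k − k_d) − 1] = 31.4 × (1 + 0.116 × 20.9) / [20.9 × (0.598 × 8.08 − 0.116) − 1] = 107.5 / 97.56 = 1.102 mg/L.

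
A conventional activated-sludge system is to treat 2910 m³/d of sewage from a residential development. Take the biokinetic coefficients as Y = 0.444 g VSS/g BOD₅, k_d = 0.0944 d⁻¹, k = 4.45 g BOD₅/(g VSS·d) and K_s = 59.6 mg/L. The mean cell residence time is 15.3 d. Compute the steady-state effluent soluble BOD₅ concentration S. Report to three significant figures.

S ≈ 5.24 mg/L

For a completely mixed reactor with recycle the Lawrence–McCarty relation gives S = K_s·(1 + k_d·θ_c) / [θ_c·(Y·k − k_d) − 1] = 59.6 × (1 + 0.0944 × 15.3) / [15.3 × (0.444 × 4.45 − 0.0944) − 1] = 145.7 / 27.79 = 5.243 mg/L.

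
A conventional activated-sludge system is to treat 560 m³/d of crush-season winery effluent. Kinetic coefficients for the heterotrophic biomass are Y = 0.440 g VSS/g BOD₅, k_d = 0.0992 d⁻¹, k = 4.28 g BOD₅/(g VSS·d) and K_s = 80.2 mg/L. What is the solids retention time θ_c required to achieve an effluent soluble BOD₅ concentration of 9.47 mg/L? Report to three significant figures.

θ_c ≈ 10.0 d

At the target effluent, Y k S/(K_s+S) = 0.440×4.28×9.47/89.67 = 0.1989 d⁻¹.
1/θ_c = 0.1989 − 0.0992 = 0.09968 d⁻¹, so θ_c = 10.03 d.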